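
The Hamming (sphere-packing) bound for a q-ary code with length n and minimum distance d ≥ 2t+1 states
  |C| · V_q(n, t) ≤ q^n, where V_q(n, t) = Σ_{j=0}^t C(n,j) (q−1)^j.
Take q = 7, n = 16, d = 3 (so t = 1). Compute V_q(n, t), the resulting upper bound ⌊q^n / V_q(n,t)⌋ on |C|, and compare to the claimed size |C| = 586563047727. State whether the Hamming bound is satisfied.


V_q(n, t) = 97, q^n = 33232930569601, Hamming bound = 342607531645, |C| = 586563047727 > bound (violated).

Step 1: Compute V_q(n, t) = Σ_{j=0}^1 C(n, j) (q−1)^j.
  j = 0: C(16,0)·(6)^0 = 1·1 = 1.
  j = 1: C(16,1)·(6)^1 = 16·6 = 96.
  V_q(n, t) = 1 + 96 = 97.
Step 2: q^n = 7^16 = 33232930569601.
Step 3: Hamming bound ⌊q^n / V_q(n,t)⌋ = ⌊33232930569601/97⌋ = 342607531645.
Step 4: Compare |C| = 586563047727 to 342607531645: violated.
The claimed |C| lies above the Hamming bound, so no 7-ary code of length 16 with d ≥ 3 can have 586563047727 codewords.


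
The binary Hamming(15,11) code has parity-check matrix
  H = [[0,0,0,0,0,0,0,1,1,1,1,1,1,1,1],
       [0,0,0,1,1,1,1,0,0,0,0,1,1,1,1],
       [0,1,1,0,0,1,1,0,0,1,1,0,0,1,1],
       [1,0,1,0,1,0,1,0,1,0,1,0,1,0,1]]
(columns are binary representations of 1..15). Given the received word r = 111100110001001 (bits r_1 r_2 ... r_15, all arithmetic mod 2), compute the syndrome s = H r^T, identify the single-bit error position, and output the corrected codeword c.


s = (1, 0, 0, 0)^T, error position = 8, corrected codeword c = 111100100001001

Compute s = H r^T mod 2 one row at a time:
  s_1 = 1 + 0 + 0 + 0 + 1 + 0 + 0 + 1 = 3 ≡ 1 (mod 2).
  s_2 = 1 + 0 + 0 + 1 + 1 + 0 + 0 + 1 = 4 ≡ 0 (mod 2).
  s_3 = 1 + 1 + 0 + 1 + 0 + 0 + 0 + 1 = 4 ≡ 0 (mod 2).
  s_4 = 1 + 1 + 0 + 1 + 0 + 0 + 0 + 1 = 4 ≡ 0 (mod 2).
s = (1, 0, 0, 0)^T — this equals column 8 of H (binary 1000), so error is at position 8.
Correct: flip bit 8 of r = 111100110001001 to get c = 111100100001001.


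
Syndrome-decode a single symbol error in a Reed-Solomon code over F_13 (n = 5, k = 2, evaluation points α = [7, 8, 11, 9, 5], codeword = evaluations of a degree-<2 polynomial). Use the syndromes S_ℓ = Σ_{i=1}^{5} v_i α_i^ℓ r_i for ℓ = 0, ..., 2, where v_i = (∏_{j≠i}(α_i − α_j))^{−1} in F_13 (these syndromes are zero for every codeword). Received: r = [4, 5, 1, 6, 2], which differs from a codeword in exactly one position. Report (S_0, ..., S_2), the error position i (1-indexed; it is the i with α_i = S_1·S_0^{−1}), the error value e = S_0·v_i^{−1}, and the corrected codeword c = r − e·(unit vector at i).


S = (6, 1, 11), error at position 3, error magnitude e = 6, c = [4, 5, 8, 6, 2].

Step 1: column multipliers v_i = (∏_{j≠i}(α_i − α_j))^{−1} mod 13.
  i = 1 (α = 7): (7−8)(7−11)(7−9)(7−5) = (−1)·(−4)·(−2)·2 = −16 ≡ 10, so v_1 = 10^{−1} = 4 (mod 13).
  i = 2 (α = 8): (8−7)(8−11)(8−9)(8−5) = 1·(−3)·(−1)·3 = 9 ≡ 9, so v_2 = 9^{−1} = 3 (mod 13).
  i = 3 (α = 11): (11−7)(11−8)(11−9)(11−5) = 4·3·2·6 = 144 ≡ 1, so v_3 = 1^{−1} = 1 (mod 13).
  i = 4 (α = 9): (9−7)(9−8)(9−11)(9−5) = 2·1·(−2)·4 = −16 ≡ 10, so v_4 = 10^{−1} = 4 (mod 13).
  i = 5 (α = 5): (5−7)(5−8)(5−11)(5−9) = (−2)·(−3)·(−6)·(−4) = 144 ≡ 1, so v_5 = 1^{−1} = 1 (mod 13).
  v = [4, 3, 1, 4, 1].
Step 2: syndromes of r = [4, 5, 1, 6, 2] (all sums mod 13).
  S_0 = Σ v_i r_i = 4·4 + 3·5 + 1·1 + 4·6 + 1·2 = 58 ≡ 6.
  S_1 = Σ v_i α_i r_i = 4·7·4 + 3·8·5 + 1·11·1 + 4·9·6 + 1·5·2 = 469 ≡ 1.
  α_i^2 mod 13 = [10, 12, 4, 3, 12].
  S_2 = Σ v_i α_i^2 r_i = 4·10·4 + 3·12·5 + 1·4·1 + 4·3·6 + 1·12·2 = 440 ≡ 11.
  S = (6, 1, 11) ≠ 0, so r is not a codeword (an error is present).
Step 3: locate the error. For a single error e at position i, S_ℓ = v_i·e·α_i^ℓ, so α_err = S_1/S_0.
  S_0^{−1} = 6^{−1} = 11 (mod 13), so α_err = 1·11 = 11 ≡ 11 = α_3. Error position i = 3.
  Consistency check: S_2/S_1 = 11·1 = 11 ≡ 11 = α_err ✓ (single-error assumption holds).
Step 4: error magnitude e = S_0/v_3 = S_0·∏_{j≠3}(α_3 − α_j) = 6·1 = 6 ≡ 6 (mod 13).
Step 5: correct position 3: c_3 = r_3 − e = 1 − 6 ≡ 8 (mod 13). Hence c = [4, 5, 8, 6, 2].
  Check: interpolating c through the α_i gives m(x) = 10 + 1·x (degree < 2) with m(α_i) = c_i for every i, so c is indeed a codeword.


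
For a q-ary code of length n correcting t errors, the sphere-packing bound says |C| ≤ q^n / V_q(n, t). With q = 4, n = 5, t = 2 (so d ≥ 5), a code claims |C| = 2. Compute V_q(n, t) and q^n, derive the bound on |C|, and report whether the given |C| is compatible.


V_q(n, t) = 106, q^n = 1024, Hamming bound = 9, |C| = 2 ≤ bound (satisfied).

Step 1: Compute V_q(n, t) = Σ_{j=0}^2 C(n, j) (q−1)^j.
  j = 0: C(5,0)·(3)^0 = 1·1 = 1.
  j = 1: C(5,1)·(3)^1 = 5·3 = 15.
  j = 2: C(5,2)·(3)^2 = 10·9 = 90.
  V_q(n, t) = 1 + 15 + 90 = 106.
Step 2: q^n = 4^5 = 1024.
Step 3: Hamming bound ⌊q^n / V_q(n,t)⌋ = ⌊1024/106⌋ = 9.
Step 4: Compare |C| = 2 to 9: satisfied.
The claimed |C| lies below the Hamming bound.


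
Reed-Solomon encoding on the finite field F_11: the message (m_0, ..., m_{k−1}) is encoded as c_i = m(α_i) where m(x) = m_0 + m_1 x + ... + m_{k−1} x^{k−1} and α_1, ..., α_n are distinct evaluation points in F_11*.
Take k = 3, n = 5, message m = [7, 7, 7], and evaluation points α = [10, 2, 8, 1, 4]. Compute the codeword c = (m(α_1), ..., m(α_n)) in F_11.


c = [7, 5, 5, 10, 4]

Message polynomial: m(x) = 7 + 7·x + 7·x^2 (mod 11).
For each evaluation point α_i, compute m(α_i) mod 11:
  α_1 = 10: Horner steps 7 → 0 → 7, so m(10) = 7.
  α_2 = 2: Horner steps 7 → 10 → 5, so m(2) = 5.
  α_3 = 8: Horner steps 7 → 8 → 5, so m(8) = 5.
  α_4 = 1: Horner steps 7 → 3 → 10, so m(1) = 10.
  α_5 = 4: Horner steps 7 → 2 → 4, so m(4) = 4.
Codeword c = [7, 5, 5, 10, 4] ∈ F_11^5.


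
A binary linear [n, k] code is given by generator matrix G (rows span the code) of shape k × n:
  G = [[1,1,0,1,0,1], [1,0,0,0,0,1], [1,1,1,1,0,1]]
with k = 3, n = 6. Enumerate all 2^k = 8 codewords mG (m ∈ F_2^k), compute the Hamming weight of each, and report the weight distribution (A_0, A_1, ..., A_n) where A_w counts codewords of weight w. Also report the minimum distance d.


Weight distribution: A_0 = 1, A_1 = 1, A_2 = 2, A_3 = 2, A_4 = 1, A_5 = 1. Minimum distance d = 1.

Enumerate all 2^3 = 8 messages m ∈ F_2^3.
For each, compute codeword c = mG in F_2^6, then tally its weight.
  m = 000 → c = 000000, weight = 0.
  m = 100 → c = 110101, weight = 4.
  m = 010 → c = 100001, weight = 2.
  m = 110 → c = 010100, weight = 2.
  m = 001 → c = 111101, weight = 5.
  m = 101 → c = 001000, weight = 1.
  m = 011 → c = 011100, weight = 3.
  m = 111 → c = 101001, weight = 3.
Tally weights:
  weight 0: 1 codewords.
  weight 1: 1 codewords.
  weight 2: 2 codewords.
  weight 3: 2 codewords.
  weight 4: 1 codewords.
  weight 5: 1 codewords.
Minimum distance d = smallest w > 0 with A_w > 0 = 1.
Sanity: Σ A_w = 8 = 2^3 = 8 ✓.


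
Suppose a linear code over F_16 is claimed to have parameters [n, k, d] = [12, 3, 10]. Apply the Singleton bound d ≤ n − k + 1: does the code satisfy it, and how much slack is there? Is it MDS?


Singleton RHS = n − k + 1 = 10, slack = 0, bound satisfied, MDS.

Singleton bound: d ≤ n − k + 1.
Here n = 12, k = 3, so n − k + 1 = 10.
Given d = 10, check d ≤ 10: YES.
Slack = (n − k + 1) − d = 0.
The code is MDS (slack = 0).
Description: the claimed parameters are [12, 3, 10]_16; such a code would be MDS (meets Singleton bound).


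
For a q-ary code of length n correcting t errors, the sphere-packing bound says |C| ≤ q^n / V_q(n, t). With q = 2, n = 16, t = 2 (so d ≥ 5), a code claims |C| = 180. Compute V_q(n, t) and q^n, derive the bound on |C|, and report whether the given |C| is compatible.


V_q(n, t) = 137, q^n = 65536, Hamming bound = 478, |C| = 180 ≤ bound (satisfied).

Step 1: Compute V_q(n, t) = Σ_{j=0}^2 C(n, j) (q−1)^j.
  j = 0: C(16,0)·(1)^0 = 1·1 = 1.
  j = 1: C(16,1)·(1)^1 = 16·1 = 16.
  j = 2: C(16,2)·(1)^2 = 120·1 = 120.
  V_q(n, t) = 1 + 16 + 120 = 137.
Step 2: q^n = 2^16 = 65536.
Step 3: Hamming bound ⌊q^n / V_q(n,t)⌋ = ⌊65536/137⌋ = 478.
Step 4: Compare |C| = 180 to 478: satisfied.
The claimed |C| lies below the Hamming bound.


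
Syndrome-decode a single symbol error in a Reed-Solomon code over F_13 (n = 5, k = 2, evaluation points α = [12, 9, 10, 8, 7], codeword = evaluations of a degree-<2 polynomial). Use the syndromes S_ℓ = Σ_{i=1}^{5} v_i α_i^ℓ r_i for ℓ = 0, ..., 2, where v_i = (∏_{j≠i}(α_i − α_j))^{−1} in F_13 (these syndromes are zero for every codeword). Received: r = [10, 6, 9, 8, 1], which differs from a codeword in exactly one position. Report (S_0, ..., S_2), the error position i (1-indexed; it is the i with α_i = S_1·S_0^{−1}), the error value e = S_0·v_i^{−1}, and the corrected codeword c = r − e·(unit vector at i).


S = (5, 6, 2), error at position 2, error magnitude e = 4, c = [10, 2, 9, 8, 1].

Step 1: column multipliers v_i = (∏_{j≠i}(α_i − α_j))^{−1} mod 13.
  i = 1 (α = 12): (12−9)(12−10)(12−8)(12−7) = 3·2·4·5 = 120 ≡ 3, so v_1 = 3^{−1} = 9 (mod 13).
  i = 2 (α = 9): (9−12)(9−10)(9−8)(9−7) = (−3)·(−1)·1·2 = 6 ≡ 6, so v_2 = 6^{−1} = 11 (mod 13).
  i = 3 (α = 10): (10−12)(10−9)(10−8)(10−7) = (−2)·1·2·3 = −12 ≡ 1, so v_3 = 1^{−1} = 1 (mod 13).
  i = 4 (α = 8): (8−12)(8−9)(8−10)(8−7) = (−4)·(−1)·(−2)·1 = −8 ≡ 5, so v_4 = 5^{−1} = 8 (mod 13).
  i = 5 (α = 7): (7−12)(7−9)(7−10)(7−8) = (−5)·(−2)·(−3)·(−1) = 30 ≡ 4, so v_5 = 4^{−1} = 10 (mod 13).
  v = [9, 11, 1, 8, 10].
Step 2: syndromes of r = [10, 6, 9, 8, 1] (all sums mod 13).
  S_0 = Σ v_i r_i = 9·10 + 11·6 + 1·9 + 8·8 + 10·1 = 239 ≡ 5.
  S_1 = Σ v_i α_i r_i = 9·12·10 + 11·9·6 + 1·10·9 + 8·8·8 + 10·7·1 = 2346 ≡ 6.
  α_i^2 mod 13 = [1, 3, 9, 12, 10].
  S_2 = Σ v_i α_i^2 r_i = 9·1·10 + 11·3·6 + 1·9·9 + 8·12·8 + 10·10·1 = 1237 ≡ 2.
  S = (5, 6, 2) ≠ 0, so r is not a codeword (an error is present).
Step 3: locate the error. For a single error e at position i, S_ℓ = v_i·e·α_i^ℓ, so α_err = S_1/S_0.
  S_0^{−1} = 5^{−1} = 8 (mod 13), so α_err = 6·8 = 48 ≡ 9 = α_2. Error position i = 2.
  Consistency check: S_2/S_1 = 2·11 = 22 ≡ 9 = α_err ✓ (single-error assumption holds).
Step 4: error magnitude e = S_0/v_2 = S_0·∏_{j≠2}(α_2 − α_j) = 5·6 = 30 ≡ 4 (mod 13).
Step 5: correct position 2: c_2 = r_2 − e = 6 − 4 ≡ 2 (mod 13). Hence c = [10, 2, 9, 8, 1].
  Check: interpolating c through the α_i gives m(x) = 4 + 7·x (degree < 2) with m(α_i) = c_i for every i, so c is indeed a codeword.


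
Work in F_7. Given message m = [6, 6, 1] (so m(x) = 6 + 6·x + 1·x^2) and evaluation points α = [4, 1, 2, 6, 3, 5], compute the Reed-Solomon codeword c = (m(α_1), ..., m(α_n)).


c = [4, 6, 1, 1, 5, 5]

Message polynomial: m(x) = 6 + 6·x + 1·x^2 (mod 7).
For each evaluation point α_i, compute m(α_i) mod 7:
  α_1 = 4: Horner steps 1 → 3 → 4, so m(4) = 4.
  α_2 = 1: Horner steps 1 → 0 → 6, so m(1) = 6.
  α_3 = 2: Horner steps 1 → 1 → 1, so m(2) = 1.
  α_4 = 6: Horner steps 1 → 5 → 1, so m(6) = 1.
  α_5 = 3: Horner steps 1 → 2 → 5, so m(3) = 5.
  α_6 = 5: Horner steps 1 → 4 → 5, so m(5) = 5.
Codeword c = [4, 6, 1, 1, 5, 5] ∈ F_7^6.


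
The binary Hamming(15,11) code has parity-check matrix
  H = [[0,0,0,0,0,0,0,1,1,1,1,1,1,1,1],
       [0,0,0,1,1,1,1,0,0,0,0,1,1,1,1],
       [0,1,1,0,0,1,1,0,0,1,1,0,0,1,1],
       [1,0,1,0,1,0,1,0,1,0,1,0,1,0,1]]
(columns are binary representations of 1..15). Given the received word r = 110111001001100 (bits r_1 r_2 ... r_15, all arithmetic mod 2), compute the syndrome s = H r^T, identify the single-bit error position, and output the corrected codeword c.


s = (1, 1, 0, 0)^T, error position = 12, corrected codeword c = 110111001000100

Compute s = H r^T mod 2 one row at a time:
  s_1 = 0 + 1 + 0 + 0 + 1 + 1 + 0 + 0 = 3 ≡ 1 (mod 2).
  s_2 = 1 + 1 + 1 + 0 + 1 + 1 + 0 + 0 = 5 ≡ 1 (mod 2).
  s_3 = 1 + 0 + 1 + 0 + 0 + 0 + 0 + 0 = 2 ≡ 0 (mod 2).
  s_4 = 1 + 0 + 1 + 0 + 1 + 0 + 1 + 0 = 4 ≡ 0 (mod 2).
s = (1, 1, 0, 0)^T — this equals column 12 of H (binary 1100), so error is at position 12.
Correct: flip bit 12 of r = 110111001001100 to get c = 110111001000100.


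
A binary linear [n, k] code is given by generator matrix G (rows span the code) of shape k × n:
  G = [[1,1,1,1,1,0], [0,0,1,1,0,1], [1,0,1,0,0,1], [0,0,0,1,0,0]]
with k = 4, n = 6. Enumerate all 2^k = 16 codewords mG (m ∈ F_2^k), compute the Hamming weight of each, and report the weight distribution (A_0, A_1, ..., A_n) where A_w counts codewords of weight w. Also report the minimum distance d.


Weight distribution: A_0 = 1, A_1 = 2, A_2 = 2, A_3 = 4, A_4 = 5, A_5 = 2. Minimum distance d = 1.

Enumerate all 2^4 = 16 messages m ∈ F_2^4.
For each, compute codeword c = mG in F_2^6, then tally its weight.
  m = 0000 → c = 000000, weight = 0.
  m = 1000 → c = 111110, weight = 5.
  m = 0100 → c = 001101, weight = 3.
  m = 1100 → c = 110011, weight = 4.
  m = 0010 → c = 101001, weight = 3.
  m = 1010 → c = 010111, weight = 4.
  m = 0110 → c = 100100, weight = 2.
  m = 1110 → c = 011010, weight = 3.
  m = 0001 → c = 000100, weight = 1.
  m = 1001 → c = 111010, weight = 4.
  m = 0101 → c = 001001, weight = 2.
  m = 1101 → c = 110111, weight = 5.
  m = 0011 → c = 101101, weight = 4.
  m = 1011 → c = 010011, weight = 3.
  m = 0111 → c = 100000, weight = 1.
  m = 1111 → c = 011110, weight = 4.
Tally weights:
  weight 0: 1 codewords.
  weight 1: 2 codewords.
  weight 2: 2 codewords.
  weight 3: 4 codewords.
  weight 4: 5 codewords.
  weight 5: 2 codewords.
Minimum distance d = smallest w > 0 with A_w > 0 = 1.
Sanity: Σ A_w = 16 = 2^4 = 16 ✓.


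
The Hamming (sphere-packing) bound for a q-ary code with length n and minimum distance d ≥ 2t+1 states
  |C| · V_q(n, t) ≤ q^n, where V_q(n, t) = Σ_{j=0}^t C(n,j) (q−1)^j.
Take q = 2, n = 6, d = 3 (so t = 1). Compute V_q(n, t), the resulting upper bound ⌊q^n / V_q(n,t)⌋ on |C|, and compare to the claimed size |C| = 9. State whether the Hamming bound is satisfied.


V_q(n, t) = 7, q^n = 64, Hamming bound = 9, |C| = 9 ≤ bound (satisfied).

Step 1: Compute V_q(n, t) = Σ_{j=0}^1 C(n, j) (q−1)^j.
  j = 0: C(6,0)·(1)^0 = 1·1 = 1.
  j = 1: C(6,1)·(1)^1 = 6·1 = 6.
  V_q(n, t) = 1 + 6 = 7.
Step 2: q^n = 2^6 = 64.
Step 3: Hamming bound ⌊q^n / V_q(n,t)⌋ = ⌊64/7⌋ = 9.
Step 4: Compare |C| = 9 to 9: satisfied.
The claimed |C| lies at the Hamming bound (tight).


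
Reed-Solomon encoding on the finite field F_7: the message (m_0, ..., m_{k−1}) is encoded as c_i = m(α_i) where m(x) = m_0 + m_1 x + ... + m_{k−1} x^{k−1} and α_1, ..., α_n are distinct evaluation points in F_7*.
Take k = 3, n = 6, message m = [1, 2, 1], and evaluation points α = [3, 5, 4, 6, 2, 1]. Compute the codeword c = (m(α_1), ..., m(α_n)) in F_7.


c = [2, 1, 4, 0, 2, 4]

Message polynomial: m(x) = 1 + 2·x + 1·x^2 (mod 7).
For each evaluation point α_i, compute m(α_i) mod 7:
  α_1 = 3: Horner steps 1 → 5 → 2, so m(3) = 2.
  α_2 = 5: Horner steps 1 → 0 → 1, so m(5) = 1.
  α_3 = 4: Horner steps 1 → 6 → 4, so m(4) = 4.
  α_4 = 6: Horner steps 1 → 1 → 0, so m(6) = 0.
  α_5 = 2: Horner steps 1 → 4 → 2, so m(2) = 2.
  α_6 = 1: Horner steps 1 → 3 → 4, so m(1) = 4.
Codeword c = [2, 1, 4, 0, 2, 4] ∈ F_7^6.


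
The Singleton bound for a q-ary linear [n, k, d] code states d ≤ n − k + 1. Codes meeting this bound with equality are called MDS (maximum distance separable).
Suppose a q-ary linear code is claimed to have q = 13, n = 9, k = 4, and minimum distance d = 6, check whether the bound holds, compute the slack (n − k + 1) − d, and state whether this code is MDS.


Singleton RHS = n − k + 1 = 6, slack = 0, bound satisfied, MDS.

Singleton bound: d ≤ n − k + 1.
Here n = 9, k = 4, so n − k + 1 = 6.
Given d = 6, check d ≤ 6: YES.
Slack = (n − k + 1) − d = 0.
The code is MDS (slack = 0).
Description: the claimed parameters are [9, 4, 6]_13; such a code would be MDS (meets Singleton bound).


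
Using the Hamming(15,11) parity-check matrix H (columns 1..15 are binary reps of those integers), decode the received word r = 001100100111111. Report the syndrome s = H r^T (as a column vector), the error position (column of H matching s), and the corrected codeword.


s = (0, 0, 0, 1)^T, error position = 1, corrected codeword c = 101100100111111

Compute s = H r^T mod 2 one row at a time:
  s_1 = 0 + 0 + 1 + 1 + 1 + 1 + 1 + 1 = 6 ≡ 0 (mod 2).
  s_2 = 1 + 0 + 0 + 1 + 1 + 1 + 1 + 1 = 6 ≡ 0 (mod 2).
  s_3 = 0 + 1 + 0 + 1 + 1 + 1 + 1 + 1 = 6 ≡ 0 (mod 2).
  s_4 = 0 + 1 + 0 + 1 + 0 + 1 + 1 + 1 = 5 ≡ 1 (mod 2).
s = (0, 0, 0, 1)^T — this equals column 1 of H (binary 0001), so error is at position 1.
Correct: flip bit 1 of r = 001100100111111 to get c = 101100100111111.


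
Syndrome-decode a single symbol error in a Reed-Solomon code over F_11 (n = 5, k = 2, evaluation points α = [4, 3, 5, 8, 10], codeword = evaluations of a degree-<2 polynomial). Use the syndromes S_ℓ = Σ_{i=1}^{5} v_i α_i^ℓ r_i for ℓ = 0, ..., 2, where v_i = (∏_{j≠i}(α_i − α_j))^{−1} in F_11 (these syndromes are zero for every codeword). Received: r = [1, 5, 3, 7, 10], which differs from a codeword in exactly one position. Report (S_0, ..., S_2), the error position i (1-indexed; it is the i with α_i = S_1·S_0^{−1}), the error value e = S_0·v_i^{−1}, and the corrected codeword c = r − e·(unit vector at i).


S = (9, 1, 5), error at position 3, error magnitude e = 6, c = [1, 5, 8, 7, 10].

Step 1: column multipliers v_i = (∏_{j≠i}(α_i − α_j))^{−1} mod 11.
  i = 1 (α = 4): (4−3)(4−5)(4−8)(4−10) = 1·(−1)·(−4)·(−6) = −24 ≡ 9, so v_1 = 9^{−1} = 5 (mod 11).
  i = 2 (α = 3): (3−4)(3−5)(3−8)(3−10) = (−1)·(−2)·(−5)·(−7) = 70 ≡ 4, so v_2 = 4^{−1} = 3 (mod 11).
  i = 3 (α = 5): (5−4)(5−3)(5−8)(5−10) = 1·2·(−3)·(−5) = 30 ≡ 8, so v_3 = 8^{−1} = 7 (mod 11).
  i = 4 (α = 8): (8−4)(8−3)(8−5)(8−10) = 4·5·3·(−2) = −120 ≡ 1, so v_4 = 1^{−1} = 1 (mod 11).
  i = 5 (α = 10): (10−4)(10−3)(10−5)(10−8) = 6·7·5·2 = 420 ≡ 2, so v_5 = 2^{−1} = 6 (mod 11).
  v = [5, 3, 7, 1, 6].
Step 2: syndromes of r = [1, 5, 3, 7, 10] (all sums mod 11).
  S_0 = Σ v_i r_i = 5·1 + 3·5 + 7·3 + 1·7 + 6·10 = 108 ≡ 9.
  S_1 = Σ v_i α_i r_i = 5·4·1 + 3·3·5 + 7·5·3 + 1·8·7 + 6·10·10 = 826 ≡ 1.
  α_i^2 mod 11 = [5, 9, 3, 9, 1].
  S_2 = Σ v_i α_i^2 r_i = 5·5·1 + 3·9·5 + 7·3·3 + 1·9·7 + 6·1·10 = 346 ≡ 5.
  S = (9, 1, 5) ≠ 0, so r is not a codeword (an error is present).
Step 3: locate the error. For a single error e at position i, S_ℓ = v_i·e·α_i^ℓ, so α_err = S_1/S_0.
  S_0^{−1} = 9^{−1} = 5 (mod 11), so α_err = 1·5 = 5 ≡ 5 = α_3. Error position i = 3.
  Consistency check: S_2/S_1 = 5·1 = 5 ≡ 5 = α_err ✓ (single-error assumption holds).
Step 4: error magnitude e = S_0/v_3 = S_0·∏_{j≠3}(α_3 − α_j) = 9·8 = 72 ≡ 6 (mod 11).
Step 5: correct position 3: c_3 = r_3 − e = 3 − 6 ≡ 8 (mod 11). Hence c = [1, 5, 8, 7, 10].
  Check: interpolating c through the α_i gives m(x) = 6 + 7·x (degree < 2) with m(α_i) = c_i for every i, so c is indeed a codeword.


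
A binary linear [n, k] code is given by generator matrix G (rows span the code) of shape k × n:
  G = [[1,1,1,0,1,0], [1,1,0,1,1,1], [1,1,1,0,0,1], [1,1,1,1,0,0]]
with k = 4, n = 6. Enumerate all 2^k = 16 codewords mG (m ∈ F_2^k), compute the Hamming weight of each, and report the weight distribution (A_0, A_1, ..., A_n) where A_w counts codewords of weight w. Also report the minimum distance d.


Weight distribution: A_0 = 1, A_1 = 1, A_2 = 3, A_3 = 6, A_4 = 3, A_5 = 1, A_6 = 1. Minimum distance d = 1.

Enumerate all 2^4 = 16 messages m ∈ F_2^4.
For each, compute codeword c = mG in F_2^6, then tally its weight.
  m = 0000 → c = 000000, weight = 0.
  m = 1000 → c = 111010, weight = 4.
  m = 0100 → c = 110111, weight = 5.
  m = 1100 → c = 001101, weight = 3.
  m = 0010 → c = 111001, weight = 4.
  m = 1010 → c = 000011, weight = 2.
  m = 0110 → c = 001110, weight = 3.
  m = 1110 → c = 110100, weight = 3.
  m = 0001 → c = 111100, weight = 4.
  m = 1001 → c = 000110, weight = 2.
  m = 0101 → c = 001011, weight = 3.
  m = 1101 → c = 110001, weight = 3.
  m = 0011 → c = 000101, weight = 2.
  m = 1011 → c = 111111, weight = 6.
  m = 0111 → c = 110010, weight = 3.
  m = 1111 → c = 001000, weight = 1.
Tally weights:
  weight 0: 1 codewords.
  weight 1: 1 codewords.
  weight 2: 3 codewords.
  weight 3: 6 codewords.
  weight 4: 3 codewords.
  weight 5: 1 codewords.
  weight 6: 1 codewords.
Minimum distance d = smallest w > 0 with A_w > 0 = 1.
Sanity: Σ A_w = 16 = 2^4 = 16 ✓.


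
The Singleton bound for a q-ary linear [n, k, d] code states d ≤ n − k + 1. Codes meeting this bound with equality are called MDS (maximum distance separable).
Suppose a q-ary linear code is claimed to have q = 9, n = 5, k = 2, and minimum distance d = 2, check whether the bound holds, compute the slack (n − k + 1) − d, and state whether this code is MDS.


Singleton RHS = n − k + 1 = 4, slack = 2, bound satisfied, not MDS.

Singleton bound: d ≤ n − k + 1.
Here n = 5, k = 2, so n − k + 1 = 4.
Given d = 2, check d ≤ 4: YES.
Slack = (n − k + 1) − d = 2.
The code is NOT MDS (slack = 2 > 0).
Description: the claimed parameters are [5, 2, 2]_9; such a code would be non-MDS.


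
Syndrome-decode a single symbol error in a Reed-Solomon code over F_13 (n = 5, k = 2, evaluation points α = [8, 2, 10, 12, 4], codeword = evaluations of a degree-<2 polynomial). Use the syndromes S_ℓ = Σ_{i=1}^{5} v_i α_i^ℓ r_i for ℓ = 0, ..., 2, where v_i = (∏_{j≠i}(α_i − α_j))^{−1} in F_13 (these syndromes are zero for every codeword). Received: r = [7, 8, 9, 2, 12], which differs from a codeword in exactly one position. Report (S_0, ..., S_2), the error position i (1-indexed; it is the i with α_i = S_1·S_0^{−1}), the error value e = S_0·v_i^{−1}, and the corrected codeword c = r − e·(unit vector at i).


S = (8, 2, 7), error at position 3, error magnitude e = 11, c = [7, 8, 11, 2, 12].

Step 1: column multipliers v_i = (∏_{j≠i}(α_i − α_j))^{−1} mod 13.
  i = 1 (α = 8): (8−2)(8−10)(8−12)(8−4) = 6·(−2)·(−4)·4 = 192 ≡ 10, so v_1 = 10^{−1} = 4 (mod 13).
  i = 2 (α = 2): (2−8)(2−10)(2−12)(2−4) = (−6)·(−8)·(−10)·(−2) = 960 ≡ 11, so v_2 = 11^{−1} = 6 (mod 13).
  i = 3 (α = 10): (10−8)(10−2)(10−12)(10−4) = 2·8·(−2)·6 = −192 ≡ 3, so v_3 = 3^{−1} = 9 (mod 13).
  i = 4 (α = 12): (12−8)(12−2)(12−10)(12−4) = 4·10·2·8 = 640 ≡ 3, so v_4 = 3^{−1} = 9 (mod 13).
  i = 5 (α = 4): (4−8)(4−2)(4−10)(4−12) = (−4)·2·(−6)·(−8) = −384 ≡ 6, so v_5 = 6^{−1} = 11 (mod 13).
  v = [4, 6, 9, 9, 11].
Step 2: syndromes of r = [7, 8, 9, 2, 12] (all sums mod 13).
  S_0 = Σ v_i r_i = 4·7 + 6·8 + 9·9 + 9·2 + 11·12 = 307 ≡ 8.
  S_1 = Σ v_i α_i r_i = 4·8·7 + 6·2·8 + 9·10·9 + 9·12·2 + 11·4·12 = 1874 ≡ 2.
  α_i^2 mod 13 = [12, 4, 9, 1, 3].
  S_2 = Σ v_i α_i^2 r_i = 4·12·7 + 6·4·8 + 9·9·9 + 9·1·2 + 11·3·12 = 1671 ≡ 7.
  S = (8, 2, 7) ≠ 0, so r is not a codeword (an error is present).
Step 3: locate the error. For a single error e at position i, S_ℓ = v_i·e·α_i^ℓ, so α_err = S_1/S_0.
  S_0^{−1} = 8^{−1} = 5 (mod 13), so α_err = 2·5 = 10 ≡ 10 = α_3. Error position i = 3.
  Consistency check: S_2/S_1 = 7·7 = 49 ≡ 10 = α_err ✓ (single-error assumption holds).
Step 4: error magnitude e = S_0/v_3 = S_0·∏_{j≠3}(α_3 − α_j) = 8·3 = 24 ≡ 11 (mod 13).
Step 5: correct position 3: c_3 = r_3 − e = 9 − 11 ≡ 11 (mod 13). Hence c = [7, 8, 11, 2, 12].
  Check: interpolating c through the α_i gives m(x) = 4 + 2·x (degree < 2) with m(α_i) = c_i for every i, so c is indeed a codeword.


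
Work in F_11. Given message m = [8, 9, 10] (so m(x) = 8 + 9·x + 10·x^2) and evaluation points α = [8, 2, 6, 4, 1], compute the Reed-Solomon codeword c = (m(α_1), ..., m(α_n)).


c = [5, 0, 4, 6, 5]

Message polynomial: m(x) = 8 + 9·x + 10·x^2 (mod 11).
For each evaluation point α_i, compute m(α_i) mod 11:
  α_1 = 8: Horner steps 10 → 1 → 5, so m(8) = 5.
  α_2 = 2: Horner steps 10 → 7 → 0, so m(2) = 0.
  α_3 = 6: Horner steps 10 → 3 → 4, so m(6) = 4.
  α_4 = 4: Horner steps 10 → 5 → 6, so m(4) = 6.
  α_5 = 1: Horner steps 10 → 8 → 5, so m(1) = 5.
Codeword c = [5, 0, 4, 6, 5] ∈ F_11^5.


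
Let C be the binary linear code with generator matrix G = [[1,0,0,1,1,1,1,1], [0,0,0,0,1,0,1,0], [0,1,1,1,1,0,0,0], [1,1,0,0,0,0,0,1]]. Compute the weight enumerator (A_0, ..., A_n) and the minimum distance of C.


Weight distribution: A_0 = 1, A_2 = 1, A_3 = 4, A_4 = 3, A_5 = 4, A_6 = 3. Minimum distance d = 2.

Enumerate all 2^4 = 16 messages m ∈ F_2^4.
For each, compute codeword c = mG in F_2^8, then tally its weight.
  m = 0000 → c = 00000000, weight = 0.
  m = 1000 → c = 10011111, weight = 6.
  m = 0100 → c = 00001010, weight = 2.
  m = 1100 → c = 10010101, weight = 4.
  m = 0010 → c = 01111000, weight = 4.
  m = 1010 → c = 11100111, weight = 6.
  m = 0110 → c = 01110010, weight = 4.
  m = 1110 → c = 11101101, weight = 6.
  m = 0001 → c = 11000001, weight = 3.
  m = 1001 → c = 01011110, weight = 5.
  m = 0101 → c = 11001011, weight = 5.
  m = 1101 → c = 01010100, weight = 3.
  m = 0011 → c = 10111001, weight = 5.
  m = 1011 → c = 00100110, weight = 3.
  m = 0111 → c = 10110011, weight = 5.
  m = 1111 → c = 00101100, weight = 3.
Tally weights:
  weight 0: 1 codewords.
  weight 2: 1 codewords.
  weight 3: 4 codewords.
  weight 4: 3 codewords.
  weight 5: 4 codewords.
  weight 6: 3 codewords.
Minimum distance d = smallest w > 0 with A_w > 0 = 2.
Sanity: Σ A_w = 16 = 2^4 = 16 ✓.


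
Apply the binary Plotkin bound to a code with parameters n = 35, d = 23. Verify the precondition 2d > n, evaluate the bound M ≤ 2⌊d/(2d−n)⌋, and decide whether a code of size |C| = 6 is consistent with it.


Plotkin bound M ≤ 4; given |C| = 6 > bound (violated).

Check applicability: 2d = 46, n = 35.
2d − n = 11 > 0, so Plotkin applies.
Compute d/(2d−n) = 23/11 ≈ 2.0909.
⌊d/(2d−n)⌋ = 2.
Plotkin bound: M ≤ 2·2 = 4.
Given |C| = 6, check: VIOLATED.
This |C| is above the Plotkin bound, so no binary code with n = 35, d = 23 and 6 codewords exists.


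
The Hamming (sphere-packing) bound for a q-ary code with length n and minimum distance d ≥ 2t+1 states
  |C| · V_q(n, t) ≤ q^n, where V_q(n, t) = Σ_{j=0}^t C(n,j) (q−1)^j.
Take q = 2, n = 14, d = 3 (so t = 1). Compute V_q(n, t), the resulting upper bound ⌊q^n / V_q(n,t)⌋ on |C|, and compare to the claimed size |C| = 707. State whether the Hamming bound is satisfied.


V_q(n, t) = 15, q^n = 16384, Hamming bound = 1092, |C| = 707 ≤ bound (satisfied).

Step 1: Compute V_q(n, t) = Σ_{j=0}^1 C(n, j) (q−1)^j.
  j = 0: C(14,0)·(1)^0 = 1·1 = 1.
  j = 1: C(14,1)·(1)^1 = 14·1 = 14.
  V_q(n, t) = 1 + 14 = 15.
Step 2: q^n = 2^14 = 16384.
Step 3: Hamming bound ⌊q^n / V_q(n,t)⌋ = ⌊16384/15⌋ = 1092.
Step 4: Compare |C| = 707 to 1092: satisfied.
The claimed |C| lies below the Hamming bound.


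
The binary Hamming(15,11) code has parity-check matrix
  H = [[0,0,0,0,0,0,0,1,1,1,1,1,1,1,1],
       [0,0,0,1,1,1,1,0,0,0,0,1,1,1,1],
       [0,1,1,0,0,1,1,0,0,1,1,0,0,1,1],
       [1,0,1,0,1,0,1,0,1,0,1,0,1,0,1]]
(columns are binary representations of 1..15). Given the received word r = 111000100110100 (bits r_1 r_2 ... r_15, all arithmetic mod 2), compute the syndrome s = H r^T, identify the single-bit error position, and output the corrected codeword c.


s = (1, 0, 1, 1)^T, error position = 11, corrected codeword c = 111000100100100

Compute s = H r^T mod 2 one row at a time:
  s_1 = 0 + 0 + 1 + 1 + 0 + 1 + 0 + 0 = 3 ≡ 1 (mod 2).
  s_2 = 0 + 0 + 0 + 1 + 0 + 1 + 0 + 0 = 2 ≡ 0 (mod 2).
  s_3 = 1 + 1 + 0 + 1 + 1 + 1 + 0 + 0 = 5 ≡ 1 (mod 2).
  s_4 = 1 + 1 + 0 + 1 + 0 + 1 + 1 + 0 = 5 ≡ 1 (mod 2).
s = (1, 0, 1, 1)^T — this equals column 11 of H (binary 1011), so error is at position 11.
Correct: flip bit 11 of r = 111000100110100 to get c = 111000100100100.


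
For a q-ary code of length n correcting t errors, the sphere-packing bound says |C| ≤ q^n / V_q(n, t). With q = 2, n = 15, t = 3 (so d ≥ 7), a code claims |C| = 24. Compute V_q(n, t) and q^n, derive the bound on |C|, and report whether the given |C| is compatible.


V_q(n, t) = 576, q^n = 32768, Hamming bound = 56, |C| = 24 ≤ bound (satisfied).

Step 1: Compute V_q(n, t) = Σ_{j=0}^3 C(n, j) (q−1)^j.
  j = 0: C(15,0)·(1)^0 = 1·1 = 1.
  j = 1: C(15,1)·(1)^1 = 15·1 = 15.
  j = 2: C(15,2)·(1)^2 = 105·1 = 105.
  j = 3: C(15,3)·(1)^3 = 455·1 = 455.
  V_q(n, t) = 1 + 15 + 105 + 455 = 576.
Step 2: q^n = 2^15 = 32768.
Step 3: Hamming bound ⌊q^n / V_q(n,t)⌋ = ⌊32768/576⌋ = 56.
Step 4: Compare |C| = 24 to 56: satisfied.
The claimed |C| lies below the Hamming bound.


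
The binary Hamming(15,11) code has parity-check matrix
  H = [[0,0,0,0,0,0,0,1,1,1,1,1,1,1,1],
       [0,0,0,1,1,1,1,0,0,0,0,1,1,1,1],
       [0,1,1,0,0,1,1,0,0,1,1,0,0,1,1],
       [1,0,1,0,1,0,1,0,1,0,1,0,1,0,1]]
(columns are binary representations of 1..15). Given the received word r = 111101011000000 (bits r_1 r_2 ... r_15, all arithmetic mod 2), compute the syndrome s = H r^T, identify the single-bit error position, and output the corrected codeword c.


s = (0, 0, 1, 1)^T, error position = 3, corrected codeword c = 110101011000000

Compute s = H r^T mod 2 one row at a time:
  s_1 = 1 + 1 + 0 + 0 + 0 + 0 + 0 + 0 = 2 ≡ 0 (mod 2).
  s_2 = 1 + 0 + 1 + 0 + 0 + 0 + 0 + 0 = 2 ≡ 0 (mod 2).
  s_3 = 1 + 1 + 1 + 0 + 0 + 0 + 0 + 0 = 3 ≡ 1 (mod 2).
  s_4 = 1 + 1 + 0 + 0 + 1 + 0 + 0 + 0 = 3 ≡ 1 (mod 2).
s = (0, 0, 1, 1)^T — this equals column 3 of H (binary 0011), so error is at position 3.
Correct: flip bit 3 of r = 111101011000000 to get c = 110101011000000.


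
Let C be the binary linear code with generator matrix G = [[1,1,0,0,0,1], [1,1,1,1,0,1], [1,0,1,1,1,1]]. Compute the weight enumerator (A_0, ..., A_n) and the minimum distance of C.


Weight distribution: A_0 = 1, A_2 = 2, A_3 = 2, A_4 = 1, A_5 = 2. Minimum distance d = 2.

Enumerate all 2^3 = 8 messages m ∈ F_2^3.
For each, compute codeword c = mG in F_2^6, then tally its weight.
  m = 000 → c = 000000, weight = 0.
  m = 100 → c = 110001, weight = 3.
  m = 010 → c = 111101, weight = 5.
  m = 110 → c = 001100, weight = 2.
  m = 001 → c = 101111, weight = 5.
  m = 101 → c = 011110, weight = 4.
  m = 011 → c = 010010, weight = 2.
  m = 111 → c = 100011, weight = 3.
Tally weights:
  weight 0: 1 codewords.
  weight 2: 2 codewords.
  weight 3: 2 codewords.
  weight 4: 1 codewords.
  weight 5: 2 codewords.
Minimum distance d = smallest w > 0 with A_w > 0 = 2.
Sanity: Σ A_w = 8 = 2^3 = 8 ✓.


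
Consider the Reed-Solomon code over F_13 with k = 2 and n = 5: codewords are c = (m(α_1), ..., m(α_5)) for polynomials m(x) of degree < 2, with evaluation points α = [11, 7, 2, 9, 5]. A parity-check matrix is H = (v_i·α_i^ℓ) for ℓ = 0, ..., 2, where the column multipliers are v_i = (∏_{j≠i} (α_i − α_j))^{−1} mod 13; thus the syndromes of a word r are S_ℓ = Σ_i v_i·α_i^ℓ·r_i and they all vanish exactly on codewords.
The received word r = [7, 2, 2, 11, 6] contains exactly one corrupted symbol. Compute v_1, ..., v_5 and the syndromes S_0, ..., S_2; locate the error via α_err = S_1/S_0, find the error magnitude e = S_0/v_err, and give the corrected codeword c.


S = (9, 5, 10), error at position 3, error magnitude e = 3, c = [7, 2, 12, 11, 6].

Step 1: column multipliers v_i = (∏_{j≠i}(α_i − α_j))^{−1} mod 13.
  i = 1 (α = 11): (11−7)(11−2)(11−9)(11−5) = 4·9·2·6 = 432 ≡ 3, so v_1 = 3^{−1} = 9 (mod 13).
  i = 2 (α = 7): (7−11)(7−2)(7−9)(7−5) = (−4)·5·(−2)·2 = 80 ≡ 2, so v_2 = 2^{−1} = 7 (mod 13).
  i = 3 (α = 2): (2−11)(2−7)(2−9)(2−5) = (−9)·(−5)·(−7)·(−3) = 945 ≡ 9, so v_3 = 9^{−1} = 3 (mod 13).
  i = 4 (α = 9): (9−11)(9−7)(9−2)(9−5) = (−2)·2·7·4 = −112 ≡ 5, so v_4 = 5^{−1} = 8 (mod 13).
  i = 5 (α = 5): (5−11)(5−7)(5−2)(5−9) = (−6)·(−2)·3·(−4) = −144 ≡ 12, so v_5 = 12^{−1} = 12 (mod 13).
  v = [9, 7, 3, 8, 12].
Step 2: syndromes of r = [7, 2, 2, 11, 6] (all sums mod 13).
  S_0 = Σ v_i r_i = 9·7 + 7·2 + 3·2 + 8·11 + 12·6 = 243 ≡ 9.
  S_1 = Σ v_i α_i r_i = 9·11·7 + 7·7·2 + 3·2·2 + 8·9·11 + 12·5·6 = 1955 ≡ 5.
  α_i^2 mod 13 = [4, 10, 4, 3, 12].
  S_2 = Σ v_i α_i^2 r_i = 9·4·7 + 7·10·2 + 3·4·2 + 8·3·11 + 12·12·6 = 1544 ≡ 10.
  S = (9, 5, 10) ≠ 0, so r is not a codeword (an error is present).
Step 3: locate the error. For a single error e at position i, S_ℓ = v_i·e·α_i^ℓ, so α_err = S_1/S_0.
  S_0^{−1} = 9^{−1} = 3 (mod 13), so α_err = 5·3 = 15 ≡ 2 = α_3. Error position i = 3.
  Consistency check: S_2/S_1 = 10·8 = 80 ≡ 2 = α_err ✓ (single-error assumption holds).
Step 4: error magnitude e = S_0/v_3 = S_0·∏_{j≠3}(α_3 − α_j) = 9·9 = 81 ≡ 3 (mod 13).
Step 5: correct position 3: c_3 = r_3 − e = 2 − 3 ≡ 12 (mod 13). Hence c = [7, 2, 12, 11, 6].
  Check: interpolating c through the α_i gives m(x) = 3 + 11·x (degree < 2) with m(α_i) = c_i for every i, so c is indeed a codeword.


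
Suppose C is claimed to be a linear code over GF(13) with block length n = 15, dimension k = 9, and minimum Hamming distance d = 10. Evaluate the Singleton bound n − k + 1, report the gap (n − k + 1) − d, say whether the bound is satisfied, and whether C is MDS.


Singleton RHS = n − k + 1 = 7, slack = -3, bound violated (no such code; not MDS).

Singleton bound: d ≤ n − k + 1.
Here n = 15, k = 9, so n − k + 1 = 7.
Given d = 10, check d ≤ 7: NO.
Slack = (n − k + 1) − d = -3.
The slack is negative: d = 10 exceeds n − k + 1 = 7 by 3, so the Singleton bound is violated and no linear [15, 9, 10]_13 code can exist. In particular it is not MDS (MDS requires d = n − k + 1 exactly).
Description: the claimed parameters are [15, 9, 10]_13; such a code would be impossible (violates the Singleton bound).


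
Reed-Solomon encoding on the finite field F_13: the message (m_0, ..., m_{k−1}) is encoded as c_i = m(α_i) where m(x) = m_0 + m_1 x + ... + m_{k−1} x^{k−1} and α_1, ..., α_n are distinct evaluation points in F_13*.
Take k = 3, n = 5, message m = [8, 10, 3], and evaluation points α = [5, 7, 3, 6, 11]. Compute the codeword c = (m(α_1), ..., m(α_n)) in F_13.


c = [3, 4, 0, 7, 0]

Message polynomial: m(x) = 8 + 10·x + 3·x^2 (mod 13).
For each evaluation point α_i, compute m(α_i) mod 13:
  α_1 = 5: Horner steps 3 → 12 → 3, so m(5) = 3.
  α_2 = 7: Horner steps 3 → 5 → 4, so m(7) = 4.
  α_3 = 3: Horner steps 3 → 6 → 0, so m(3) = 0.
  α_4 = 6: Horner steps 3 → 2 → 7, so m(6) = 7.
  α_5 = 11: Horner steps 3 → 4 → 0, so m(11) = 0.
Codeword c = [3, 4, 0, 7, 0] ∈ F_13^5.


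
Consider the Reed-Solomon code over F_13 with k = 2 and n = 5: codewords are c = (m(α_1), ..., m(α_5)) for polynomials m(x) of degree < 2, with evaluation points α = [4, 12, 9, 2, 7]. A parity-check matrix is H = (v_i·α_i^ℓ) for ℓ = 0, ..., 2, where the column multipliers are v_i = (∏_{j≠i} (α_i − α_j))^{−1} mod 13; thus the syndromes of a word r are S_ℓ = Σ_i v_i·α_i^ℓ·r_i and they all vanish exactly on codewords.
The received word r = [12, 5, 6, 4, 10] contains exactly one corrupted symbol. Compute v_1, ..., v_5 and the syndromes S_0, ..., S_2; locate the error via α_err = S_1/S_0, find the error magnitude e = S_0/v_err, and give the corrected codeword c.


S = (11, 12, 6), error at position 5, error magnitude e = 12, c = [12, 5, 6, 4, 11].

Step 1: column multipliers v_i = (∏_{j≠i}(α_i − α_j))^{−1} mod 13.
  i = 1 (α = 4): (4−12)(4−9)(4−2)(4−7) = (−8)·(−5)·2·(−3) = −240 ≡ 7, so v_1 = 7^{−1} = 2 (mod 13).
  i = 2 (α = 12): (12−4)(12−9)(12−2)(12−7) = 8·3·10·5 = 1200 ≡ 4, so v_2 = 4^{−1} = 10 (mod 13).
  i = 3 (α = 9): (9−4)(9−12)(9−2)(9−7) = 5·(−3)·7·2 = −210 ≡ 11, so v_3 = 11^{−1} = 6 (mod 13).
  i = 4 (α = 2): (2−4)(2−12)(2−9)(2−7) = (−2)·(−10)·(−7)·(−5) = 700 ≡ 11, so v_4 = 11^{−1} = 6 (mod 13).
  i = 5 (α = 7): (7−4)(7−12)(7−9)(7−2) = 3·(−5)·(−2)·5 = 150 ≡ 7, so v_5 = 7^{−1} = 2 (mod 13).
  v = [2, 10, 6, 6, 2].
Step 2: syndromes of r = [12, 5, 6, 4, 10] (all sums mod 13).
  S_0 = Σ v_i r_i = 2·12 + 10·5 + 6·6 + 6·4 + 2·10 = 154 ≡ 11.
  S_1 = Σ v_i α_i r_i = 2·4·12 + 10·12·5 + 6·9·6 + 6·2·4 + 2·7·10 = 1208 ≡ 12.
  α_i^2 mod 13 = [3, 1, 3, 4, 10].
  S_2 = Σ v_i α_i^2 r_i = 2·3·12 + 10·1·5 + 6·3·6 + 6·4·4 + 2·10·10 = 526 ≡ 6.
  S = (11, 12, 6) ≠ 0, so r is not a codeword (an error is present).
Step 3: locate the error. For a single error e at position i, S_ℓ = v_i·e·α_i^ℓ, so α_err = S_1/S_0.
  S_0^{−1} = 11^{−1} = 6 (mod 13), so α_err = 12·6 = 72 ≡ 7 = α_5. Error position i = 5.
  Consistency check: S_2/S_1 = 6·12 = 72 ≡ 7 = α_err ✓ (single-error assumption holds).
Step 4: error magnitude e = S_0/v_5 = S_0·∏_{j≠5}(α_5 − α_j) = 11·7 = 77 ≡ 12 (mod 13).
Step 5: correct position 5: c_5 = r_5 − e = 10 − 12 ≡ 11 (mod 13). Hence c = [12, 5, 6, 4, 11].
  Check: interpolating c through the α_i gives m(x) = 9 + 4·x (degree < 2) with m(α_i) = c_i for every i, so c is indeed a codeword.


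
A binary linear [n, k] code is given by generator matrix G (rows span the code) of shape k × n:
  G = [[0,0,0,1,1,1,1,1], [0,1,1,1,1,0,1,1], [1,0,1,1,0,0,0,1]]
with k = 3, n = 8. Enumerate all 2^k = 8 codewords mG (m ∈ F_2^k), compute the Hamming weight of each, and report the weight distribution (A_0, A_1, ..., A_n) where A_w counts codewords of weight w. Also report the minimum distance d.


Weight distribution: A_0 = 1, A_3 = 1, A_4 = 2, A_5 = 3, A_6 = 1. Minimum distance d = 3.

Enumerate all 2^3 = 8 messages m ∈ F_2^3.
For each, compute codeword c = mG in F_2^8, then tally its weight.
  m = 000 → c = 00000000, weight = 0.
  m = 100 → c = 00011111, weight = 5.
  m = 010 → c = 01111011, weight = 6.
  m = 110 → c = 01100100, weight = 3.
  m = 001 → c = 10110001, weight = 4.
  m = 101 → c = 10101110, weight = 5.
  m = 011 → c = 11001010, weight = 4.
  m = 111 → c = 11010101, weight = 5.
Tally weights:
  weight 0: 1 codewords.
  weight 3: 1 codewords.
  weight 4: 2 codewords.
  weight 5: 3 codewords.
  weight 6: 1 codewords.
Minimum distance d = smallest w > 0 with A_w > 0 = 3.
Sanity: Σ A_w = 8 = 2^3 = 8 ✓.


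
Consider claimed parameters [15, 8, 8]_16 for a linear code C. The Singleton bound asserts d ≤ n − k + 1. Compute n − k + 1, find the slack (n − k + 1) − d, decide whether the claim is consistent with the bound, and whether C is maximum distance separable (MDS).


Singleton RHS = n − k + 1 = 8, slack = 0, bound satisfied, MDS.

Singleton bound: d ≤ n − k + 1.
Here n = 15, k = 8, so n − k + 1 = 8.
Given d = 8, check d ≤ 8: YES.
Slack = (n − k + 1) − d = 0.
The code is MDS (slack = 0).
Description: the claimed parameters are [15, 8, 8]_16; such a code would be MDS (meets Singleton bound).


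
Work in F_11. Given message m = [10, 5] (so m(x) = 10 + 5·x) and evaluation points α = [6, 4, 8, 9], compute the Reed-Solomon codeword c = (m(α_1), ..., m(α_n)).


c = [7, 8, 6, 0]

Message polynomial: m(x) = 10 + 5·x (mod 11).
For each evaluation point α_i, compute m(α_i) mod 11:
  α_1 = 6: Horner steps 5 → 7, so m(6) = 7.
  α_2 = 4: Horner steps 5 → 8, so m(4) = 8.
  α_3 = 8: Horner steps 5 → 6, so m(8) = 6.
  α_4 = 9: Horner steps 5 → 0, so m(9) = 0.
Codeword c = [7, 8, 6, 0] ∈ F_11^4.
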